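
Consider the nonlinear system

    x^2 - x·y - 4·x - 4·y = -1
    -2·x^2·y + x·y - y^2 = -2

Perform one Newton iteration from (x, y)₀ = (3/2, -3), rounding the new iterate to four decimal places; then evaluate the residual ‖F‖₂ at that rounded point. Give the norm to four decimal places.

2.6401

At (3/2, -3): F = (13.7500, 2.0000).
Jacobian J = [[2·x - y - 4, -x - 4], [-4·x·y + y, -2·x^2 + x - 2·y]].
At the point, J = [[2.0000, -5.5000], [15.0000, 3.0000]] (det J = 88.5000).
Solving J·Δ = −F gives Δ = (-0.5904, 2.2853).
Then the next iterate is (x, y)₁ = (0.9096, -0.7147).
Re-evaluating at (0.9096, -0.7147): F = (1.697863, 2.021759), so ‖F‖₂ = 2.6401.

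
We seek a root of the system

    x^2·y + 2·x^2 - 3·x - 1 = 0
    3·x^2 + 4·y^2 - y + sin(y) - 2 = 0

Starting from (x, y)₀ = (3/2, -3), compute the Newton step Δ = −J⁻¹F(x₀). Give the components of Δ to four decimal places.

(-0.7613, 1.4143)

At (3/2, -3): F = (-7.7500, 43.608880).
Jacobian J = [[2·x·y + 4·x - 3, x^2], [6·x, 8·y + cos(y) - 1]].
At the point, J = [[-6.0000, 2.2500], [9.0000, -25.989992]] (det J = 135.689955).
Solving J·Δ = −F gives Δ = (-0.7613, 1.4143).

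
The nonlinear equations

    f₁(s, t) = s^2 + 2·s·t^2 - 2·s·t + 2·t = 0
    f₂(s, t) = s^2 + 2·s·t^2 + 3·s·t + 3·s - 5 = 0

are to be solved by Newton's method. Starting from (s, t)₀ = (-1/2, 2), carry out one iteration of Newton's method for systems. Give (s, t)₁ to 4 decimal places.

(-51.7500, -149.5000)

At (-1/2, 2): F = (2.2500, -13.2500).
Jacobian J = [[2·s + 2·t^2 - 2·t, 4·s·t - 2·s + 2], [2·s + 2·t^2 + 3·t + 3, 4·s·t + 3·s]].
At the point, J = [[3.0000, -1.0000], [16.0000, -5.5000]] (det J = -0.5000).
Solving J·Δ = −F gives Δ = (-51.2500, -151.5000).
Then the next iterate is (s, t)₁ = (-51.7500, -149.5000).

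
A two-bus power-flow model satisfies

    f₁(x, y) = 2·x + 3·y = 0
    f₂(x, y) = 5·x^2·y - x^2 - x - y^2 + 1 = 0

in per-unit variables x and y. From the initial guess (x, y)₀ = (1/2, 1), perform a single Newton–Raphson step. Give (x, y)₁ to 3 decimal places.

(0.071, -0.048)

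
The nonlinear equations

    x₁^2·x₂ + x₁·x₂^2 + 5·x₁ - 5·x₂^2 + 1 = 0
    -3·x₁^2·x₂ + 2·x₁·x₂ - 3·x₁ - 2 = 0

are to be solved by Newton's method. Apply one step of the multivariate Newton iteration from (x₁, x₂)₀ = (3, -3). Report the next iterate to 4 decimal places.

(2.4390, -1.7259)

At (3, -3): F = (-29.0000, 52.0000).
Jacobian J = [[2·x₁·x₂ + x₂^2 + 5, x₁^2 + 2·x₁·x₂ - 10·x₂], [-6·x₁·x₂ + 2·x₂ - 3, -3·x₁^2 + 2·x₁]].
At the point, J = [[-4.0000, 21.0000], [45.0000, -21.0000]] (det J = -861.0000).
Solving J·Δ = −F gives Δ = (-0.5610, 1.2741).
Then the next iterate is (x₁, x₂)₁ = (2.4390, -1.7259).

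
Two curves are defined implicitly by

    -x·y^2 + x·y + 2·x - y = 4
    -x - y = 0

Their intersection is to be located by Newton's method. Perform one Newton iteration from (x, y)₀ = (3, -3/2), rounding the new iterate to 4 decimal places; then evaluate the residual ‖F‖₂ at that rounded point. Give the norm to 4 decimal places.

3.2354

At (3, -3/2): F = (-7.7500, -1.5000).
Jacobian J = [[-y^2 + y + 2, -2·x·y + x - 1], [-1, -1]].
At the point, J = [[-1.7500, 11.0000], [-1.0000, -1.0000]] (det J = 12.7500).
Solving J·Δ = −F gives Δ = (-1.9020, 0.4020).
Then the next iterate is (x, y)₁ = (1.0980, -1.0980).
Re-evaluating at (1.0980, -1.0980): F = (-3.235357, 0.0000), so ‖F‖₂ = 3.2354.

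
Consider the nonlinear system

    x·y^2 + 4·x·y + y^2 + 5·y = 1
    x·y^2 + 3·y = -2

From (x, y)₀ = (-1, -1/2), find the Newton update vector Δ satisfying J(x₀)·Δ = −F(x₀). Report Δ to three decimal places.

(-0.862, -0.009)

At (-1, -1/2): F = (-1.500, 0.250).
Jacobian J = [[y^2 + 4·y, 2·x·y + 4·x + 2·y + 5], [y^2, 2·x·y + 3]].
At the point, J = [[-1.750, 1.000], [0.250, 4.000]] (det J = -7.250).
Solving J·Δ = −F gives Δ = (-0.862, -0.009).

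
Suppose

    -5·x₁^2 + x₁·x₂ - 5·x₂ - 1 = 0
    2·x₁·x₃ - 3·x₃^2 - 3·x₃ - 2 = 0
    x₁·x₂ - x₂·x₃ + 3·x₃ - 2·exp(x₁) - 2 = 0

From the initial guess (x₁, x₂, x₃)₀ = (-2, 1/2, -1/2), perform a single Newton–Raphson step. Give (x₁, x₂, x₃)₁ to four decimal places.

At (-2, 1/2, -1/2): F = (-24.5000, 0.7500, -4.520671).
Jacobian J = [[-10·x₁ + x₂, x₁ - 5, 0], [2·x₃, 0, 2·x₁ - 6·x₃ - 3], [x₂ - 2·exp(x₁), x₁ - x₃, -x₂ + 3]].
At the point, J = [[20.5000, -7.0000, 0.0000], [-1.0000, 0.0000, -4.0000], [0.229329, -1.5000, 2.5000]] (det J = -134.078776).
Solving J·Δ = −F gives Δ = (0.2502, -2.7673, 0.1250).
Then the next iterate is (x₁, x₂, x₃)₁ = (-1.7498, -2.2673, -0.3750).

(-1.7498, -2.2673, -0.3750)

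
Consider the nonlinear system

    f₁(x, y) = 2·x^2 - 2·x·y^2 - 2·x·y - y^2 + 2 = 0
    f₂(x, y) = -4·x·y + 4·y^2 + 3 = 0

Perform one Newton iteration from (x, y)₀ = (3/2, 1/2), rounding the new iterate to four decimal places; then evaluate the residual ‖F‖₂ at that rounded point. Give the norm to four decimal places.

At (3/2, 1/2): F = (4.0000, 1.0000).
Jacobian J = [[4·x - 2·y^2 - 2·y, -4·x·y - 2·x - 2·y], [-4·y, -4·x + 8·y]].
At the point, J = [[4.5000, -7.0000], [-2.0000, -2.0000]] (det J = -23.0000).
Solving J·Δ = −F gives Δ = (-0.0435, 0.5435).
Then the next iterate is (x, y)₁ = (1.4565, 1.0435).
Re-evaluating at (1.4565, 1.0435): F = (-1.057766, 1.276138), so ‖F‖₂ = 1.6575.

1.6575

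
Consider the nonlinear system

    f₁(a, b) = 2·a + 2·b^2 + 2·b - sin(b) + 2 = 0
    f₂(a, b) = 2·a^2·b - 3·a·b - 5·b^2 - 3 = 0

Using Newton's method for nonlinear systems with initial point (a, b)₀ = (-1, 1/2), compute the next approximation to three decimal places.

At (-1, 1/2): F = (1.02057, -1.750).
Jacobian J = [[2, 4·b - cos(b) + 2], [4·a·b - 3·b, 2·a^2 - 3·a - 10·b]].
At the point, J = [[2.000, 3.12242], [-3.500, 0.000]] (det J = 10.92846).
Solving J·Δ = −F gives Δ = (-0.500, -0.007).
Then the next iterate is (a, b)₁ = (-1.500, 0.493).

(-1.500, 0.493)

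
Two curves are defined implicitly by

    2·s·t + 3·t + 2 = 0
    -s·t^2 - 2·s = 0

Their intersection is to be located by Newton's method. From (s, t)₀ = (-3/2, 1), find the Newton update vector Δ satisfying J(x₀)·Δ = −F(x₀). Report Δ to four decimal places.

At (-3/2, 1): F = (2.0000, 4.5000).
Jacobian J = [[2·t, 2·s + 3], [-t^2 - 2, -2·s·t]].
At the point, J = [[2.0000, 0.0000], [-3.0000, 3.0000]] (det J = 6.0000).
Solving J·Δ = −F gives Δ = (-1.0000, -2.5000).

(-1.0000, -2.5000)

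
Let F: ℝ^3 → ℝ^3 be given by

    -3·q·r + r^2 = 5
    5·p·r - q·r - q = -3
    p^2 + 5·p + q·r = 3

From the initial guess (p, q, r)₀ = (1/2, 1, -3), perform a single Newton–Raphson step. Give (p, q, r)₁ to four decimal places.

At (1/2, 1, -3): F = (13.0000, -2.5000, -3.2500).
Jacobian J = [[0, -3·r, -3·q + 2·r], [5·r, -r - 1, 5·p - q], [2·p + 5, r, q]].
At the point, J = [[0.0000, 9.0000, -9.0000], [-15.0000, 2.0000, 1.5000], [6.0000, -3.0000, 1.0000]] (det J = -81.0000).
Solving J·Δ = −F gives Δ = (-0.7762, -3.2315, -1.7870).
Then the next iterate is (p, q, r)₁ = (-0.2762, -2.2315, -4.7870).

(-0.2762, -2.2315, -4.7870)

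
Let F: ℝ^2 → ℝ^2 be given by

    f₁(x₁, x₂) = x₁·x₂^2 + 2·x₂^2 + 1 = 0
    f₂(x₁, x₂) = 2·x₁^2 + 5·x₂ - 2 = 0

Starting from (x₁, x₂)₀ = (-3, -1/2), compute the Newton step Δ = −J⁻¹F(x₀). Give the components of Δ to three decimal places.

At (-3, -1/2): F = (0.750, 13.500).
Jacobian J = [[x₂^2, 2·x₁·x₂ + 4·x₂], [4·x₁, 5]].
At the point, J = [[0.250, 1.000], [-12.000, 5.000]] (det J = 13.250).
Solving J·Δ = −F gives Δ = (0.736, -0.934).

(0.736, -0.934)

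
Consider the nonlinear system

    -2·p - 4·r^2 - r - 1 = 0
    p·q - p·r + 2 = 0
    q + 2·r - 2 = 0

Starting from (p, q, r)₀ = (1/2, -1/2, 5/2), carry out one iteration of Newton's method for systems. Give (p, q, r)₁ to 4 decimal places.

(0.9750, -0.1000, 1.0500)

At (1/2, -1/2, 5/2): F = (-29.5000, 0.5000, 2.5000).
Jacobian J = [[-2, 0, -8·r - 1], [q - r, p, -p], [0, 1, 2]].
At the point, J = [[-2.0000, 0.0000, -21.0000], [-3.0000, 0.5000, -0.5000], [0.0000, 1.0000, 2.0000]] (det J = 60.0000).
Solving J·Δ = −F gives Δ = (0.4750, 0.4000, -1.4500).
Then the next iterate is (p, q, r)₁ = (0.9750, -0.1000, 1.0500).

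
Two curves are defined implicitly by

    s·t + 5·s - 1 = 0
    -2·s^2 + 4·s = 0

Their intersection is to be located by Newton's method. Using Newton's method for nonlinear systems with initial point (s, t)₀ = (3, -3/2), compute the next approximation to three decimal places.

At (3, -3/2): F = (9.500, -6.000).
Jacobian J = [[t + 5, s], [-4·s + 4, 0]].
At the point, J = [[3.500, 3.000], [-8.000, 0.000]] (det J = 24.000).
Solving J·Δ = −F gives Δ = (-0.750, -2.292).
Then the next iterate is (s, t)₁ = (2.250, -3.792).

(2.250, -3.792)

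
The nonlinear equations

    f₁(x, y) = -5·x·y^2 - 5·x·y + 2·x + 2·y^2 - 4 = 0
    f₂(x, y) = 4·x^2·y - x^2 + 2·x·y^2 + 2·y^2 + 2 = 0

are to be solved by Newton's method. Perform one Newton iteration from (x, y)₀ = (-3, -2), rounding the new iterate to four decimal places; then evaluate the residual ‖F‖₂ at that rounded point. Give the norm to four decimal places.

26.7308

At (-3, -2): F = (28.0000, -95.0000).
Jacobian J = [[-5·y^2 - 5·y + 2, -10·x·y - 5·x + 4·y], [8·x·y - 2·x + 2·y^2, 4·x^2 + 4·x·y + 4·y]].
At the point, J = [[-8.0000, -53.0000], [62.0000, 52.0000]] (det J = 2870.0000).
Solving J·Δ = −F gives Δ = (1.2470, 0.3401).
Then the next iterate is (x, y)₁ = (-1.7530, -1.6599).
Re-evaluating at (-1.7530, -1.6599): F = (7.605437, -25.625993), so ‖F‖₂ = 26.7308.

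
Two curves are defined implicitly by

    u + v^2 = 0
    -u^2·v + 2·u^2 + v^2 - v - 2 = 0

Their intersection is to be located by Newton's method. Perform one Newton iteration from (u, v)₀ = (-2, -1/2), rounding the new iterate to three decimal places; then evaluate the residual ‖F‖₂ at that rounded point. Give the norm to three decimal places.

2.100

At (-2, -1/2): F = (-1.750, 8.750).
Jacobian J = [[1, 2·v], [-2·u·v + 4·u, -u^2 + 2·v - 1]].
At the point, J = [[1.000, -1.000], [-10.000, -6.000]] (det J = -16.000).
Solving J·Δ = −F gives Δ = (1.203, -0.547).
Then the next iterate is (u, v)₁ = (-0.797, -1.047).
Re-evaluating at (-0.797, -1.047): F = (0.29921, 2.07869), so ‖F‖₂ = 2.100.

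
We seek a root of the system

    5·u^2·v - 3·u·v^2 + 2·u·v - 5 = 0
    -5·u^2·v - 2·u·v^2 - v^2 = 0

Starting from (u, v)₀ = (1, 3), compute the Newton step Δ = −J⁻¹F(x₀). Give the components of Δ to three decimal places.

At (1, 3): F = (-11.000, -42.000).
Jacobian J = [[10·u·v - 3·v^2 + 2·v, 5·u^2 - 6·u·v + 2·u], [-10·u·v - 2·v^2, -5·u^2 - 4·u·v - 2·v]].
At the point, J = [[9.000, -11.000], [-48.000, -23.000]] (det J = -735.000).
Solving J·Δ = −F gives Δ = (-0.284, -1.233).

(-0.284, -1.233)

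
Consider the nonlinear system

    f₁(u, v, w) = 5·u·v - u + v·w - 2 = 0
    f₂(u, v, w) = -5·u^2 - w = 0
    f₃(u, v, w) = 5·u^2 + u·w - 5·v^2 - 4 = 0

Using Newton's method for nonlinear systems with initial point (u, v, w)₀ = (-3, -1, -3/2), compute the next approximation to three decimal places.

At (-3, -1, -3/2): F = (17.500, -43.500, 40.500).
Jacobian J = [[5·v - 1, 5·u + w, v], [-10·u, 0, -1], [10·u + w, -10·v, u]].
At the point, J = [[-6.000, -16.500, -1.000], [30.000, 0.000, -1.000], [-31.500, 10.000, -3.000]] (det J = -2364.750).
Solving J·Δ = −F gives Δ = (1.451, 0.531, 0.033).
Then the next iterate is (u, v, w)₁ = (-1.549, -0.469, -1.467).

(-1.549, -0.469, -1.467)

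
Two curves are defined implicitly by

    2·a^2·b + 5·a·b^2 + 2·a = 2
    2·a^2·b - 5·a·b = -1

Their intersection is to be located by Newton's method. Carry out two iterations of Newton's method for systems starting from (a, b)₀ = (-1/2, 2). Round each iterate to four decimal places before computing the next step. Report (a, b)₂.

At (-1/2, 2): F = (-12.0000, 7.0000).
Jacobian J = [[4·a·b + 5·b^2 + 2, 2·a^2 + 10·a·b], [4·a·b - 5·b, 2·a^2 - 5·a]].
At the point, J = [[18.0000, -9.5000], [-14.0000, 3.0000]] (det J = -79.0000).
Solving J·Δ = −F gives Δ = (0.3861, -0.5316).
Then the next iterate is (a, b)₁ = (-0.1139, 1.4684).
Round to (-0.1139, 1.4684) and repeat: F = (-3.417655, 1.874354), J = [[12.111990, -1.646561], [-8.011003, 0.595446]].
Δ = (0.1758, -0.7822), so (a, b)₂ = (0.0619, 0.6862).

(0.0619, 0.6862)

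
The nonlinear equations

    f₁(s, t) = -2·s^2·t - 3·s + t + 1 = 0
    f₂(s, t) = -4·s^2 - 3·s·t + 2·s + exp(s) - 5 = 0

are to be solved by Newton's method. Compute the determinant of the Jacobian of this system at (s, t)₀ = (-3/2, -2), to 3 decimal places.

3.281

J = [[-4·s·t - 3, -2·s^2 + 1], [-8·s - 3·t + exp(s) + 2, -3·s]].
At the point, J = [[-15.000, -3.500], [20.22313, 4.500]].
det J = 3.281.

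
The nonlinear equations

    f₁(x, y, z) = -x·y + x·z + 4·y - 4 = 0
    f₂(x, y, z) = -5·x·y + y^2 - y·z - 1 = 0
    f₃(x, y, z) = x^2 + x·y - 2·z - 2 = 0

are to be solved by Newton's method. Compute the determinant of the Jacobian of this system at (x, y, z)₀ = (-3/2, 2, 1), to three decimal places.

-113.250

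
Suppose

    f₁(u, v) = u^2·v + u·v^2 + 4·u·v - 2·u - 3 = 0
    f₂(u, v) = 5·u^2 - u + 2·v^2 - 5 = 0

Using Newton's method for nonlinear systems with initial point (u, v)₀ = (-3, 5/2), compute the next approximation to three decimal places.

(-1.645, 1.152)

At (-3, 5/2): F = (-23.250, 55.500).
Jacobian J = [[2·u·v + v^2 + 4·v - 2, u^2 + 2·u·v + 4·u], [10·u - 1, 4·v]].
At the point, J = [[-0.750, -18.000], [-31.000, 10.000]] (det J = -565.500).
Solving J·Δ = −F gives Δ = (1.355, -1.348).
Then the next iterate is (u, v)₁ = (-1.645, 1.152).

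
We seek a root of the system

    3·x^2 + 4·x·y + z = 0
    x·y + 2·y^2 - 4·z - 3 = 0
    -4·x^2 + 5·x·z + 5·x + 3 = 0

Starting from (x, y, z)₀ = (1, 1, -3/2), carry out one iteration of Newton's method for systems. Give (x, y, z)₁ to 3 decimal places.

At (1, 1, -3/2): F = (5.500, 6.000, -3.500).
Jacobian J = [[6·x + 4·y, 4·x, 1], [y, x + 4·y, -4], [-8·x + 5·z + 5, 0, 5·x]].
At the point, J = [[10.000, 4.000, 1.000], [1.000, 5.000, -4.000], [-10.500, 0.000, 5.000]] (det J = 450.500).
Solving J·Δ = −F gives Δ = (-0.202, -0.939, 0.276).
Then the next iterate is (x, y, z)₁ = (0.798, 0.061, -1.224).

(0.798, 0.061, -1.224)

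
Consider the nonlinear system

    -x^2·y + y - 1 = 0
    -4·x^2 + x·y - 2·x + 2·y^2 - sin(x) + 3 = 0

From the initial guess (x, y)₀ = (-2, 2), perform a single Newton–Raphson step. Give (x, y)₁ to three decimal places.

At (-2, 2): F = (-7.000, -4.09070).
Jacobian J = [[-2·x·y, -x^2 + 1], [-8·x + y - cos(x) - 2, x + 4·y]].
At the point, J = [[8.000, -3.000], [16.41615, 6.000]] (det J = 97.24844).
Solving J·Δ = −F gives Δ = (0.558, -0.845).
Then the next iterate is (x, y)₁ = (-1.442, 1.155).

(-1.442, 1.155)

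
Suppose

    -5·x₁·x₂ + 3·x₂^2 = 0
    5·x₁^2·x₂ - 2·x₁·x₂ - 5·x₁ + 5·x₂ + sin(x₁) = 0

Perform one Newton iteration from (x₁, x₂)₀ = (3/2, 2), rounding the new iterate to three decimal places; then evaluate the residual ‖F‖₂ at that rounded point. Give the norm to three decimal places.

6.611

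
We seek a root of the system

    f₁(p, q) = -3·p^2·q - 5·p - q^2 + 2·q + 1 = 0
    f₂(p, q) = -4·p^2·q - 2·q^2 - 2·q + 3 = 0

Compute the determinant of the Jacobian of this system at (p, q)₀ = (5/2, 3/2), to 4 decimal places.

315.0000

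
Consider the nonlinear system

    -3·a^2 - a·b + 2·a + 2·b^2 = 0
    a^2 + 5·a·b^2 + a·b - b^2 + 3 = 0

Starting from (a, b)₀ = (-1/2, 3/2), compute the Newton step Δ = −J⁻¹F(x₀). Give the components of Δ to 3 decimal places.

At (-1/2, 3/2): F = (3.500, -5.375).
Jacobian J = [[-6·a - b + 2, -a + 4·b], [2·a + 5·b^2 + b, 10·a·b + a - 2·b]].
At the point, J = [[3.500, 6.500], [11.750, -11.000]] (det J = -114.875).
Solving J·Δ = −F gives Δ = (-0.031, -0.522).

(-0.031, -0.522)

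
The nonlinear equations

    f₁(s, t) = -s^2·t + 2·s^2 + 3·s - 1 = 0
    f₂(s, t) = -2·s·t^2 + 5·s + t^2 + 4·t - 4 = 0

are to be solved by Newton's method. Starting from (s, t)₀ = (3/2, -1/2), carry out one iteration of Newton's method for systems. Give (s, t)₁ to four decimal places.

(0.7205, -0.0821)

At (3/2, -1/2): F = (9.1250, 1.0000).
Jacobian J = [[-2·s·t + 4·s + 3, -s^2], [-2·t^2 + 5, -4·s·t + 2·t + 4]].
At the point, J = [[10.5000, -2.2500], [4.5000, 6.0000]] (det J = 73.1250).
Solving J·Δ = −F gives Δ = (-0.7795, 0.4179).
Then the next iterate is (s, t)₁ = (0.7205, -0.0821).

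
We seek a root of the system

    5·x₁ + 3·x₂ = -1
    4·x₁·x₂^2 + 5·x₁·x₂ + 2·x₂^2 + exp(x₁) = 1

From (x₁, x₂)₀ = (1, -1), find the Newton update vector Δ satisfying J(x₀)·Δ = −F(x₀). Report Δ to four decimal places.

(-0.7261, 0.2101)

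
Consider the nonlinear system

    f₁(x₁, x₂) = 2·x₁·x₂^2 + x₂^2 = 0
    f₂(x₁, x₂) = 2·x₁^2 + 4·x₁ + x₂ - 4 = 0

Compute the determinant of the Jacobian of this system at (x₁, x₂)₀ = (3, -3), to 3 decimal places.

690.000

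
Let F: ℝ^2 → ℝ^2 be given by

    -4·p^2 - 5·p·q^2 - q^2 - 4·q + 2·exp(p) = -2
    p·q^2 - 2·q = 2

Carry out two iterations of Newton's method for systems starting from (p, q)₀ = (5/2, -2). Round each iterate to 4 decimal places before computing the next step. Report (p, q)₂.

(-2.0492, -1.8055)

At (5/2, -2): F = (-44.635012, 12.0000).
Jacobian J = [[-8·p - 5·q^2 + 2·exp(p), -10·p·q - 2·q - 4], [q^2, 2·p·q - 2]].
At the point, J = [[-15.635012, 50.0000], [4.0000, -12.0000]] (det J = -12.379855).
Solving J·Δ = −F gives Δ = (-5.2004, -0.7335).
Then the next iterate is (p, q)₁ = (-2.7004, -2.7335).
Round to (-2.7004, -2.7335) and repeat: F = (77.314939, -16.710449), J = [[-15.622554, -72.348434], [7.472022, 12.763087]].
Δ = (0.6512, 0.9280), so (p, q)₂ = (-2.0492, -1.8055).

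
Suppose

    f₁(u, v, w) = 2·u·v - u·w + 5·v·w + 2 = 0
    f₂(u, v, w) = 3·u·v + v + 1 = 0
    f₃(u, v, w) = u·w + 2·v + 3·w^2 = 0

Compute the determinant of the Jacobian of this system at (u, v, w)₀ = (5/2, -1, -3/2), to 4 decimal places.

J = [[2·v - w, 2·u + 5·w, -u + 5·v], [3·v, 3·u + 1, 0], [w, 2, u + 6·w]].
At the point, J = [[-0.5000, -2.5000, -7.5000], [-3.0000, 8.5000, 0.0000], [-1.5000, 2.0000, -6.5000]].
det J = 25.7500.

25.7500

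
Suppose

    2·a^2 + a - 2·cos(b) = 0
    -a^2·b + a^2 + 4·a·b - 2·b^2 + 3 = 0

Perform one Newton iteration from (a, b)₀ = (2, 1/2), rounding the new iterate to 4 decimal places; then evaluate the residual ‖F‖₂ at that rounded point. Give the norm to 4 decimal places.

19.0094

At (2, 1/2): F = (8.244835, 8.5000).
Jacobian J = [[4·a + 1, 2·sin(b)], [-2·a·b + 2·a + 4·b, -a^2 + 4·a - 4·b]].
At the point, J = [[9.0000, 0.958851], [4.0000, 2.0000]] (det J = 14.164596).
Solving J·Δ = −F gives Δ = (-0.5888, -3.0725).
Then the next iterate is (a, b)₁ = (1.4112, -2.5725).
Re-evaluating at (1.4112, -2.5725): F = (7.078951, -17.642179), so ‖F‖₂ = 19.0094.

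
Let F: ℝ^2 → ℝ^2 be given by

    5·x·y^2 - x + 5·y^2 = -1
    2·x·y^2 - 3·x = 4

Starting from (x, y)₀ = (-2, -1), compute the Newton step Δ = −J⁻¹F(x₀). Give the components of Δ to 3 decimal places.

(-0.095, 0.238)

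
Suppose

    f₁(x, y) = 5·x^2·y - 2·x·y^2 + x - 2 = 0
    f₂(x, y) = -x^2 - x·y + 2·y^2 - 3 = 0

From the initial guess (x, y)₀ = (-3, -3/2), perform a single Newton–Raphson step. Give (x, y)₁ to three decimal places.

(-1.468, -1.670)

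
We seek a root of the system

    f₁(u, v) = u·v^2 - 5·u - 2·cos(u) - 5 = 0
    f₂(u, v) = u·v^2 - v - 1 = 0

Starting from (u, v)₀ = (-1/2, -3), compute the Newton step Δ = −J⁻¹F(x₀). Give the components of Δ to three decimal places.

At (-1/2, -3): F = (-8.75517, -2.500).
Jacobian J = [[v^2 + 2·sin(u) - 5, 2·u·v], [v^2, 2·u·v - 1]].
At the point, J = [[3.04115, 3.000], [9.000, 2.000]] (det J = -20.91770).
Solving J·Δ = −F gives Δ = (-0.479, 3.404).

(-0.479, 3.404)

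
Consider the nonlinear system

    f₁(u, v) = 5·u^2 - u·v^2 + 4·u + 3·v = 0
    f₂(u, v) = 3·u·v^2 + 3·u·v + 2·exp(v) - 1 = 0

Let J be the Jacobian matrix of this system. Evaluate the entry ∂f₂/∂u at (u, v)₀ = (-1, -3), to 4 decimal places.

18.0000

∂f₂/∂u = 3·v^2 + 3·v.
At (-1, -3) this is 18.0000.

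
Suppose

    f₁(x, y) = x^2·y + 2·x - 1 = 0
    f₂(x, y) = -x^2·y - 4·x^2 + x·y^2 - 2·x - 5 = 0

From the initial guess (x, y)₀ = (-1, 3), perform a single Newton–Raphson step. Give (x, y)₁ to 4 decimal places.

(-3.7143, -7.8571)

At (-1, 3): F = (0.0000, -19.0000).
Jacobian J = [[2·x·y + 2, x^2], [-2·x·y - 8·x + y^2 - 2, -x^2 + 2·x·y]].
At the point, J = [[-4.0000, 1.0000], [21.0000, -7.0000]] (det J = 7.0000).
Solving J·Δ = −F gives Δ = (-2.7143, -10.8571).
Then the next iterate is (x, y)₁ = (-3.7143, -7.8571).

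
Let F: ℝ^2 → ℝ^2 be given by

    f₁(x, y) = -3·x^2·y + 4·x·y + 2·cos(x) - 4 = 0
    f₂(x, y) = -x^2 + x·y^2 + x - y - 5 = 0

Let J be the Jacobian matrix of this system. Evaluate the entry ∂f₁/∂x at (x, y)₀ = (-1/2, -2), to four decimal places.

-13.0411

∂f₁/∂x = -6·x·y + 4·y - 2·sin(x).
At (-1/2, -2) this is -13.0411.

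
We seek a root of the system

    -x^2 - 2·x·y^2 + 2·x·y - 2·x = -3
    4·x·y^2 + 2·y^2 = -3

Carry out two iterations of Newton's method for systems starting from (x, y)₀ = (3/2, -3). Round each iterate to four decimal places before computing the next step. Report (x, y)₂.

(0.9769, -0.7993)

At (3/2, -3): F = (-38.2500, 75.0000).
Jacobian J = [[-2·x - 2·y^2 + 2·y - 2, -4·x·y + 2·x], [4·y^2, 8·x·y + 4·y]].
At the point, J = [[-29.0000, 21.0000], [36.0000, -48.0000]] (det J = 636.0000).
Solving J·Δ = −F gives Δ = (-0.4104, 1.2547).
Then the next iterate is (x, y)₁ = (1.0896, -1.7453).
Round to (1.0896, -1.7453) and repeat: F = (-10.807786, 22.368145), J = [[-13.761944, 9.785916], [12.184288, -22.194631]].
Δ = (-0.1127, 0.9460), so (x, y)₂ = (0.9769, -0.7993).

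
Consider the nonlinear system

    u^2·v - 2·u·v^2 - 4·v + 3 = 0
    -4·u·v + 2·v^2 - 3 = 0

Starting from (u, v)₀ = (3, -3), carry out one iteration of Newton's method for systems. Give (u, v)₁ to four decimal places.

(4.3629, -0.1935)

At (3, -3): F = (-66.0000, 51.0000).
Jacobian J = [[2·u·v - 2·v^2, u^2 - 4·u·v - 4], [-4·v, -4·u + 4·v]].
At the point, J = [[-36.0000, 41.0000], [12.0000, -24.0000]] (det J = 372.0000).
Solving J·Δ = −F gives Δ = (1.3629, 2.8065).
Then the next iterate is (u, v)₁ = (4.3629, -0.1935).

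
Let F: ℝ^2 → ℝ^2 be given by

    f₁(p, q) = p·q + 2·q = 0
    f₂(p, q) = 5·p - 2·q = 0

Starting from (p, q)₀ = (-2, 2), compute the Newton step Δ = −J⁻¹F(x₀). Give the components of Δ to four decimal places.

(0.0000, -7.0000)

At (-2, 2): F = (0.0000, -14.0000).
Jacobian J = [[q, p + 2], [5, -2]].
At the point, J = [[2.0000, 0.0000], [5.0000, -2.0000]] (det J = -4.0000).
Solving J·Δ = −F gives Δ = (0.0000, -7.0000).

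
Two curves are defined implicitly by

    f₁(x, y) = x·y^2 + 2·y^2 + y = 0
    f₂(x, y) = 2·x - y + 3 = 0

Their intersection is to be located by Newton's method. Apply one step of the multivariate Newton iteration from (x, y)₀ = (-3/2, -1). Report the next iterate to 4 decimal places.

At (-3/2, -1): F = (-0.5000, 1.0000).
Jacobian J = [[y^2, 2·x·y + 4·y + 1], [2, -1]].
At the point, J = [[1.0000, 0.0000], [2.0000, -1.0000]] (det J = -1.0000).
Solving J·Δ = −F gives Δ = (0.5000, 2.0000).
Then the next iterate is (x, y)₁ = (-1.0000, 1.0000).

(-1.0000, 1.0000)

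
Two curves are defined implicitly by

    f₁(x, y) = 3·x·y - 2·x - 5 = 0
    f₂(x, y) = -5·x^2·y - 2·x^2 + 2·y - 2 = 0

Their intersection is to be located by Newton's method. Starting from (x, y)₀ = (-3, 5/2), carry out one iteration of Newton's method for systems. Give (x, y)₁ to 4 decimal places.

At (-3, 5/2): F = (-21.5000, -127.5000).
Jacobian J = [[3·y - 2, 3·x], [-10·x·y - 4·x, -5·x^2 + 2]].
At the point, J = [[5.5000, -9.0000], [87.0000, -43.0000]] (det J = 546.5000).
Solving J·Δ = −F gives Δ = (0.4081, -2.1395).
Then the next iterate is (x, y)₁ = (-2.5919, 0.3605).

(-2.5919, 0.3605)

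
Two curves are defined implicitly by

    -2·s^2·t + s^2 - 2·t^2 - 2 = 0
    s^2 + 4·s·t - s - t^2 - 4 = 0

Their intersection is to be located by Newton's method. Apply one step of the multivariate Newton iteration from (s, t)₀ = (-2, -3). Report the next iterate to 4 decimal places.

At (-2, -3): F = (8.0000, 17.0000).
Jacobian J = [[-4·s·t + 2·s, -2·s^2 - 4·t], [2·s + 4·t - 1, 4·s - 2·t]].
At the point, J = [[-28.0000, 4.0000], [-17.0000, -2.0000]] (det J = 124.0000).
Solving J·Δ = −F gives Δ = (0.6774, 2.7419).
Then the next iterate is (s, t)₁ = (-1.3226, -0.2581).

(-1.3226, -0.2581)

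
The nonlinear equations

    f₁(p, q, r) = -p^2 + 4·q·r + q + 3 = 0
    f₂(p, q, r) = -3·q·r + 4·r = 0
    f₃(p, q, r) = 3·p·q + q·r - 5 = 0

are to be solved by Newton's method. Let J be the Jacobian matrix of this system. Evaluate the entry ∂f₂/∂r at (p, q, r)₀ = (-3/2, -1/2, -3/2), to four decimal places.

5.5000

∂f₂/∂r = -3·q + 4.
At (-3/2, -1/2, -3/2) this is 5.5000.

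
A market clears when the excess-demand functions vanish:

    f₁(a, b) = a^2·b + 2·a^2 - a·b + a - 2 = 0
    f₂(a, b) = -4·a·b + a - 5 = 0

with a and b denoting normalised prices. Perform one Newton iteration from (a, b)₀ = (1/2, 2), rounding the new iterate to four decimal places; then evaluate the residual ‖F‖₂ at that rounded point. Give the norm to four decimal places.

At (1/2, 2): F = (-1.5000, -8.5000).
Jacobian J = [[2·a·b + 4·a - b + 1, a^2 - a], [-4·b + 1, -4·a]].
At the point, J = [[3.0000, -0.2500], [-7.0000, -2.0000]] (det J = -7.7500).
Solving J·Δ = −F gives Δ = (0.1129, -4.6452).
Then the next iterate is (a, b)₁ = (0.6129, -2.6452).
Re-evaluating at (0.6129, -2.6452): F = (-0.008224, 2.097872), so ‖F‖₂ = 2.0979.

2.0979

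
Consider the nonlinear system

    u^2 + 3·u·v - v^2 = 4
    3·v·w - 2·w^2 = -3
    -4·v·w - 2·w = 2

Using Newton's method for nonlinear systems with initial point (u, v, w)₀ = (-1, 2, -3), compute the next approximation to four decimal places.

At (-1, 2, -3): F = (-13.0000, -33.0000, 28.0000).
Jacobian J = [[2·u + 3·v, 3·u - 2·v, 0], [0, 3·w, 3·v - 4·w], [0, -4·w, -4·v - 2]].
At the point, J = [[4.0000, -7.0000, 0.0000], [0.0000, -9.0000, 18.0000], [0.0000, 12.0000, -10.0000]] (det J = -504.0000).
Solving J·Δ = −F gives Δ = (0.8333, -1.3810, 1.1429).
Then the next iterate is (u, v, w)₁ = (-0.1667, 0.6190, -1.8571).

(-0.1667, 0.6190, -1.8571)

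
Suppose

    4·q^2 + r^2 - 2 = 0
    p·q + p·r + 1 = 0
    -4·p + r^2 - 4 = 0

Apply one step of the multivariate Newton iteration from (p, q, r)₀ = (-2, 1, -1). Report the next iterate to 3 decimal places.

At (-2, 1, -1): F = (3.000, 1.000, 5.000).
Jacobian J = [[0, 8·q, 2·r], [q + r, p, p], [-4, 0, 2·r]].
At the point, J = [[0.000, 8.000, -2.000], [0.000, -2.000, -2.000], [-4.000, 0.000, -2.000]] (det J = 80.000).
Solving J·Δ = −F gives Δ = (0.900, -0.200, 0.700).
Then the next iterate is (p, q, r)₁ = (-1.100, 0.800, -0.300).

(-1.100, 0.800, -0.300)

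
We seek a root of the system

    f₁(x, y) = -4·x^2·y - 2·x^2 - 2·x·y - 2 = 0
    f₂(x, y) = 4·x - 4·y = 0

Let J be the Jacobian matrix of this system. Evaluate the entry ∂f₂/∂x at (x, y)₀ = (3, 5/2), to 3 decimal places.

4.000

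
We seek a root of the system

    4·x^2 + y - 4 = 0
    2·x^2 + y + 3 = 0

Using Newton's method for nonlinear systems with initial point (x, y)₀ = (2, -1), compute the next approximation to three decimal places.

At (2, -1): F = (11.000, 10.000).
Jacobian J = [[8·x, 1], [4·x, 1]].
At the point, J = [[16.000, 1.000], [8.000, 1.000]] (det J = 8.000).
Solving J·Δ = −F gives Δ = (-0.125, -9.000).
Then the next iterate is (x, y)₁ = (1.875, -10.000).

(1.875, -10.000)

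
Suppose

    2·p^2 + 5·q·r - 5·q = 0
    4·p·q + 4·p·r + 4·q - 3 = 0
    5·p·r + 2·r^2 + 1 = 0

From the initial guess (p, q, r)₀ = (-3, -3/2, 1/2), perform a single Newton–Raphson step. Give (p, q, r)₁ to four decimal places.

At (-3, -3/2, 1/2): F = (21.7500, 3.0000, -6.0000).
Jacobian J = [[4·p, 5·r - 5, 5·q], [4·q + 4·r, 4·p + 4, 4·p], [5·r, 0, 5·p + 4·r]].
At the point, J = [[-12.0000, -2.5000, -7.5000], [-4.0000, -8.0000, -12.0000], [2.5000, 0.0000, -13.0000]] (det J = -1193.0000).
Solving J·Δ = −F gives Δ = (1.9652, -0.4822, -0.0836).
Then the next iterate is (p, q, r)₁ = (-1.0348, -1.9822, 0.4164).

(-1.0348, -1.9822, 0.4164)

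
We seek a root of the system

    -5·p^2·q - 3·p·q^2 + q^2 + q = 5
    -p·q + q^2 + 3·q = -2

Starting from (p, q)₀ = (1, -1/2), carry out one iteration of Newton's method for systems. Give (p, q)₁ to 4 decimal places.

At (1, -1/2): F = (-3.5000, 1.2500).
Jacobian J = [[-10·p·q - 3·q^2, -5·p^2 - 6·p·q + 2·q + 1], [-q, -p + 2·q + 3]].
At the point, J = [[4.2500, -2.0000], [0.5000, 1.0000]] (det J = 5.2500).
Solving J·Δ = −F gives Δ = (0.1905, -1.3452).
Then the next iterate is (p, q)₁ = (1.1905, -1.8452).

(1.1905, -1.8452)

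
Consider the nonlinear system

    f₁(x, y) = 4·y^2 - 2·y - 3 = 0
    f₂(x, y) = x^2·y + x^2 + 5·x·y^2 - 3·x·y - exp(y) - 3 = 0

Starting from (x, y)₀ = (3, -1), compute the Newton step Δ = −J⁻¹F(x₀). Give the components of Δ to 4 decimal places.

At (3, -1): F = (3.0000, 20.632121).
Jacobian J = [[0, 8·y - 2], [2·x·y + 2·x + 5·y^2 - 3·y, x^2 + 10·x·y - 3·x - exp(y)]].
At the point, J = [[0.0000, -10.0000], [8.0000, -30.367879]] (det J = 80.0000).
Solving J·Δ = −F gives Δ = (-1.4402, 0.3000).

(-1.4402, 0.3000)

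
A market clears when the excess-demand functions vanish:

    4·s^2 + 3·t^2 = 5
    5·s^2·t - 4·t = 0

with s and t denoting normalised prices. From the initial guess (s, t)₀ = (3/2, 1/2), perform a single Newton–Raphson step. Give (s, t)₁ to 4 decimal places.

(1.1347, 0.3779)

At (3/2, 1/2): F = (4.7500, 3.6250).
Jacobian J = [[8·s, 6·t], [10·s·t, 5·s^2 - 4]].
At the point, J = [[12.0000, 3.0000], [7.5000, 7.2500]] (det J = 64.5000).
Solving J·Δ = −F gives Δ = (-0.3653, -0.1221).
Then the next iterate is (s, t)₁ = (1.1347, 0.3779).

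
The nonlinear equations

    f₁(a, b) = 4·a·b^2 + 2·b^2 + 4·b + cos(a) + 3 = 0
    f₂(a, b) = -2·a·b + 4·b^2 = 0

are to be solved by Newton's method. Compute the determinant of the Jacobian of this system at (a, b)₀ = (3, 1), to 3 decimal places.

J = [[4·b^2 - sin(a), 8·a·b + 4·b + 4], [-2·b, -2·a + 8·b]].
At the point, J = [[3.85888, 32.000], [-2.000, 2.000]].
det J = 71.718.

71.718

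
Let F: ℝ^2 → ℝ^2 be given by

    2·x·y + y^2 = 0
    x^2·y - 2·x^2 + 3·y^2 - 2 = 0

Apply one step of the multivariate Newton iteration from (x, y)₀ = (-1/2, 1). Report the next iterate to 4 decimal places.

(-0.4348, 0.8696)

At (-1/2, 1): F = (0.0000, 0.7500).
Jacobian J = [[2·y, 2·x + 2·y], [2·x·y - 4·x, x^2 + 6·y]].
At the point, J = [[2.0000, 1.0000], [1.0000, 6.2500]] (det J = 11.5000).
Solving J·Δ = −F gives Δ = (0.0652, -0.1304).
Then the next iterate is (x, y)₁ = (-0.4348, 0.8696).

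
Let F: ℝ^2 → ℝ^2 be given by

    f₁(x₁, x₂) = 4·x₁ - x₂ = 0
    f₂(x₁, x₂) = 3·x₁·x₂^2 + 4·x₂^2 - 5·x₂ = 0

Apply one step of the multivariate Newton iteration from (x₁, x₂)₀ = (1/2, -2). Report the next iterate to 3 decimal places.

(-0.292, -1.167)

At (1/2, -2): F = (4.000, 32.000).
Jacobian J = [[4, -1], [3·x₂^2, 6·x₁·x₂ + 8·x₂ - 5]].
At the point, J = [[4.000, -1.000], [12.000, -27.000]] (det J = -96.000).
Solving J·Δ = −F gives Δ = (-0.792, 0.833).
Then the next iterate is (x₁, x₂)₁ = (-0.292, -1.167).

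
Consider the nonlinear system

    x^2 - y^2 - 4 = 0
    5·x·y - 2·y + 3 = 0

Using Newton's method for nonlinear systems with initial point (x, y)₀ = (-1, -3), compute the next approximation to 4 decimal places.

(-0.4231, -0.8077)

At (-1, -3): F = (-12.0000, 24.0000).
Jacobian J = [[2·x, -2·y], [5·y, 5·x - 2]].
At the point, J = [[-2.0000, 6.0000], [-15.0000, -7.0000]] (det J = 104.0000).
Solving J·Δ = −F gives Δ = (0.5769, 2.1923).
Then the next iterate is (x, y)₁ = (-0.4231, -0.8077).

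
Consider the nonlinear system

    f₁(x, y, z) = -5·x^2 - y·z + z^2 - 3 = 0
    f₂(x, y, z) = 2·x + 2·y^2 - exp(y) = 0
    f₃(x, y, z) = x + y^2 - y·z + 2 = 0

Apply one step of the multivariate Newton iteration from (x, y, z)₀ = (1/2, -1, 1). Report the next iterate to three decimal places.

(-2.020, -1.551, -2.634)

At (1/2, -1, 1): F = (-2.250, 2.63212, 4.500).
Jacobian J = [[-10·x, -z, -y + 2·z], [2, 4·y - exp(y), 0], [1, 2·y - z, -y]].
At the point, J = [[-5.000, -1.000, 3.000], [2.000, -4.36788, 0.000], [1.000, -3.000, 1.000]] (det J = 18.94304).
Solving J·Δ = −F gives Δ = (-2.520, -0.551, -3.634).
Then the next iterate is (x, y, z)₁ = (-2.020, -1.551, -2.634).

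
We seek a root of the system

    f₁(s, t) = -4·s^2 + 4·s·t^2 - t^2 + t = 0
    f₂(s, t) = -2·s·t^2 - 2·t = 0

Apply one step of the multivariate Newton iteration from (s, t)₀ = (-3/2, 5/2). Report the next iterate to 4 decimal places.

(1.8170, 4.6317)

At (-3/2, 5/2): F = (-50.2500, 13.7500).
Jacobian J = [[-8·s + 4·t^2, 8·s·t - 2·t + 1], [-2·t^2, -4·s·t - 2]].
At the point, J = [[37.0000, -34.0000], [-12.5000, 13.0000]] (det J = 56.0000).
Solving J·Δ = −F gives Δ = (3.3170, 2.1317).
Then the next iterate is (s, t)₁ = (1.8170, 4.6317).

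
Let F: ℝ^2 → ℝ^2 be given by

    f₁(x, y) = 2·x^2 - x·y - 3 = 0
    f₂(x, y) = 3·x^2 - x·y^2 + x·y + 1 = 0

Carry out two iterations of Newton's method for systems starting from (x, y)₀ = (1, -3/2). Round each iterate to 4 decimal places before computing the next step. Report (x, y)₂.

(0.9030, -1.5165)

At (1, -3/2): F = (0.5000, 0.2500).
Jacobian J = [[4·x - y, -x], [6·x - y^2 + y, -2·x·y + x]].
At the point, J = [[5.5000, -1.0000], [2.2500, 4.0000]] (det J = 24.2500).
Solving J·Δ = −F gives Δ = (-0.0928, -0.0103).
Then the next iterate is (x, y)₁ = (0.9072, -1.5103).
Round to (0.9072, -1.5103) and repeat: F = (0.016168, 0.029563), J = [[5.1391, -0.9072], [1.651894, 3.647488]].
Δ = (-0.0042, -0.0062), so (x, y)₂ = (0.9030, -1.5165).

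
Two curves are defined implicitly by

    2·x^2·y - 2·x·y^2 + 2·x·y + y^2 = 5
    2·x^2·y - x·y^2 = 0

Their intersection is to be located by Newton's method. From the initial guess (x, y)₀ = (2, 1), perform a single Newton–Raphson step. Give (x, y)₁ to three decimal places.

(0.000, 3.000)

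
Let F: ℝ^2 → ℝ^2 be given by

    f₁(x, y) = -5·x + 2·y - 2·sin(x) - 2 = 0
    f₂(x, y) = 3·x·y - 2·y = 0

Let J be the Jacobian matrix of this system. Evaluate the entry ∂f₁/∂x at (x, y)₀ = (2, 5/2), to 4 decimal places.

-4.1677

∂f₁/∂x = -2·cos(x) - 5.
At (2, 5/2) this is -4.1677.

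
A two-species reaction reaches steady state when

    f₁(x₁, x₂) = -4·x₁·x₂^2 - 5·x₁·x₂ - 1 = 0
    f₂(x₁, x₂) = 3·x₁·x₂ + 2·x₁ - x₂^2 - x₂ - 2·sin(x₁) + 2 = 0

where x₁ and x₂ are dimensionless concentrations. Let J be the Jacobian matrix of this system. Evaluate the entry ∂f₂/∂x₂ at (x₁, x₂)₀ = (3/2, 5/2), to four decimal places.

∂f₂/∂x₂ = 3·x₁ - 2·x₂ - 1.
At (3/2, 5/2) this is -1.5000.

-1.5000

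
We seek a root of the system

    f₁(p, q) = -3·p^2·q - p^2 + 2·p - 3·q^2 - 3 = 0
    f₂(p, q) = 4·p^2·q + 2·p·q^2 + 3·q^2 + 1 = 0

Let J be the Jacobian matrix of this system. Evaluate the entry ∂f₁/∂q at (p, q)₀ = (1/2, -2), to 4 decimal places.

∂f₁/∂q = -3·p^2 - 6·q.
At (1/2, -2) this is 11.2500.

11.2500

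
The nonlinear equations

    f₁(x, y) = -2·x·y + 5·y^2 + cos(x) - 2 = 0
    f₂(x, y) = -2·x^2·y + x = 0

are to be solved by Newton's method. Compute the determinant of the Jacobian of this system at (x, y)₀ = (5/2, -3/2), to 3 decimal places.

J = [[-2·y - sin(x), -2·x + 10·y], [-4·x·y + 1, -2·x^2]].
At the point, J = [[2.40153, -20.000], [16.000, -12.500]].
det J = 289.981.

289.981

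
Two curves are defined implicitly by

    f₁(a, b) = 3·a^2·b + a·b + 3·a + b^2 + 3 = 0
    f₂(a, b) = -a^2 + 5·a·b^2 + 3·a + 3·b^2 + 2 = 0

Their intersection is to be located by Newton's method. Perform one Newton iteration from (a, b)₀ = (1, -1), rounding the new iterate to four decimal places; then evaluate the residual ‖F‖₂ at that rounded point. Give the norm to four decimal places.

At (1, -1): F = (3.0000, 12.0000).
Jacobian J = [[6·a·b + b + 3, 3·a^2 + a + 2·b], [-2·a + 5·b^2 + 3, 10·a·b + 6·b]].
At the point, J = [[-4.0000, 2.0000], [6.0000, -16.0000]] (det J = 52.0000).
Solving J·Δ = −F gives Δ = (1.3846, 1.2692).
Then the next iterate is (a, b)₁ = (2.3846, 0.2692).
Re-evaluating at (2.3846, 0.2692): F = (15.460473, 4.548932), so ‖F‖₂ = 16.1158.

16.1158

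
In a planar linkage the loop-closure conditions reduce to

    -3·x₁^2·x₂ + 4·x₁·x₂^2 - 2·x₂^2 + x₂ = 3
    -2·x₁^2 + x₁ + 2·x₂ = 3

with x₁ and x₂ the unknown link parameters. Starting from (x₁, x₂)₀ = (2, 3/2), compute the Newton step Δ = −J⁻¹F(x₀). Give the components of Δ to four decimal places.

At (2, 3/2): F = (-6.0000, -6.0000).
Jacobian J = [[-6·x₁·x₂ + 4·x₂^2, -3·x₁^2 + 8·x₁·x₂ - 4·x₂ + 1], [-4·x₁ + 1, 2]].
At the point, J = [[-9.0000, 7.0000], [-7.0000, 2.0000]] (det J = 31.0000).
Solving J·Δ = −F gives Δ = (-0.9677, -0.3871).

(-0.9677, -0.3871)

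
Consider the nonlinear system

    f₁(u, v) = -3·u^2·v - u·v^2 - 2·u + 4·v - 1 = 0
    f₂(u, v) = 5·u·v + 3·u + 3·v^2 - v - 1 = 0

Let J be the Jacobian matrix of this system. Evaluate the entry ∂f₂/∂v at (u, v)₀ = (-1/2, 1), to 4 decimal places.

2.5000

∂f₂/∂v = 5·u + 6·v - 1.
At (-1/2, 1) this is 2.5000.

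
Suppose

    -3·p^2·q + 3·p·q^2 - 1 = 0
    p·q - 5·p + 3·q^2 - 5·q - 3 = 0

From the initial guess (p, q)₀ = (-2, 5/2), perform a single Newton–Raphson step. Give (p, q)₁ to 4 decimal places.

At (-2, 5/2): F = (-68.5000, 8.2500).
Jacobian J = [[-6·p·q + 3·q^2, -3·p^2 + 6·p·q], [q - 5, p + 6·q - 5]].
At the point, J = [[48.7500, -42.0000], [-2.5000, 8.0000]] (det J = 285.0000).
Solving J·Δ = −F gives Δ = (0.7070, -0.8103).
Then the next iterate is (p, q)₁ = (-1.2930, 1.6897).

(-1.2930, 1.6897)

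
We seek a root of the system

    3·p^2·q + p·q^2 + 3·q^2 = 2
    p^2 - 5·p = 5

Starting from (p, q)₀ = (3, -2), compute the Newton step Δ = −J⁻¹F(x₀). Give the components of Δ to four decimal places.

(11.0000, 128.0000)

At (3, -2): F = (-32.0000, -11.0000).
Jacobian J = [[6·p·q + q^2, 3·p^2 + 2·p·q + 6·q], [2·p - 5, 0]].
At the point, J = [[-32.0000, 3.0000], [1.0000, 0.0000]] (det J = -3.0000).
Solving J·Δ = −F gives Δ = (11.0000, 128.0000).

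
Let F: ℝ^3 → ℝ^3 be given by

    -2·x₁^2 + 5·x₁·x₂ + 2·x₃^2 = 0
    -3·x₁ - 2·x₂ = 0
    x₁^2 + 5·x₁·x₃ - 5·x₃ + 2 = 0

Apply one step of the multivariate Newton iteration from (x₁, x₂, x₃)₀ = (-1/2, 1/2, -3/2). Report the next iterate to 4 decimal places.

(0.0764, -0.1146, -0.3533)

At (-1/2, 1/2, -3/2): F = (2.7500, 0.5000, 13.5000).
Jacobian J = [[-4·x₁ + 5·x₂, 5·x₁, 4·x₃], [-3, -2, 0], [2·x₁ + 5·x₃, 0, 5·x₁ - 5]].
At the point, J = [[4.5000, -2.5000, -6.0000], [-3.0000, -2.0000, 0.0000], [-8.5000, 0.0000, -7.5000]] (det J = 225.7500).
Solving J·Δ = −F gives Δ = (0.5764, -0.6146, 1.1467).
Then the next iterate is (x₁, x₂, x₃)₁ = (0.0764, -0.1146, -0.3533).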